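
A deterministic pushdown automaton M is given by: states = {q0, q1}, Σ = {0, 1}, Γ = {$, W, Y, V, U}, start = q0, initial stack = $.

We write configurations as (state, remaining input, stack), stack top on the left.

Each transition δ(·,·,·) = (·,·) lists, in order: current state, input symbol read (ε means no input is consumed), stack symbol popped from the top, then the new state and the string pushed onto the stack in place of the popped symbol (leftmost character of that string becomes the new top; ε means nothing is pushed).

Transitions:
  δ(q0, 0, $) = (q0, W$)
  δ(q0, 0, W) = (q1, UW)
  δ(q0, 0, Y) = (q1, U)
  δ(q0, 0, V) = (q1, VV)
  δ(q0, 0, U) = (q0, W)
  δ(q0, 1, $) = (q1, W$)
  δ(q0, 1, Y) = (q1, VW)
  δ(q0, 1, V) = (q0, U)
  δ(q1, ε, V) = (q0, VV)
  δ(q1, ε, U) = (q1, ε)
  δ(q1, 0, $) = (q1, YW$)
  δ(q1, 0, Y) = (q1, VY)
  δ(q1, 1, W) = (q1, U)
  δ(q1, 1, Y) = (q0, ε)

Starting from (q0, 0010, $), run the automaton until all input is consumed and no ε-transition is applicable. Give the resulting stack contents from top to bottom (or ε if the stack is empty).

YW$

(q0, 0010, $)
  read 0, top $: go to q0, push W$ → (q0, 010, W$)
  read 0, top W: go to q1, push UW → (q1, 10, UW$)
  ε-move, top U: go to q1, push ε → (q1, 10, W$)
  read 1, top W: go to q1, push U → (q1, 0, U$)
  ε-move, top U: go to q1, push ε → (q1, 0, $)
  read 0, top $: go to q1, push YW$ → (q1, ε, YW$)
All input consumed in state q1 with stack YW$.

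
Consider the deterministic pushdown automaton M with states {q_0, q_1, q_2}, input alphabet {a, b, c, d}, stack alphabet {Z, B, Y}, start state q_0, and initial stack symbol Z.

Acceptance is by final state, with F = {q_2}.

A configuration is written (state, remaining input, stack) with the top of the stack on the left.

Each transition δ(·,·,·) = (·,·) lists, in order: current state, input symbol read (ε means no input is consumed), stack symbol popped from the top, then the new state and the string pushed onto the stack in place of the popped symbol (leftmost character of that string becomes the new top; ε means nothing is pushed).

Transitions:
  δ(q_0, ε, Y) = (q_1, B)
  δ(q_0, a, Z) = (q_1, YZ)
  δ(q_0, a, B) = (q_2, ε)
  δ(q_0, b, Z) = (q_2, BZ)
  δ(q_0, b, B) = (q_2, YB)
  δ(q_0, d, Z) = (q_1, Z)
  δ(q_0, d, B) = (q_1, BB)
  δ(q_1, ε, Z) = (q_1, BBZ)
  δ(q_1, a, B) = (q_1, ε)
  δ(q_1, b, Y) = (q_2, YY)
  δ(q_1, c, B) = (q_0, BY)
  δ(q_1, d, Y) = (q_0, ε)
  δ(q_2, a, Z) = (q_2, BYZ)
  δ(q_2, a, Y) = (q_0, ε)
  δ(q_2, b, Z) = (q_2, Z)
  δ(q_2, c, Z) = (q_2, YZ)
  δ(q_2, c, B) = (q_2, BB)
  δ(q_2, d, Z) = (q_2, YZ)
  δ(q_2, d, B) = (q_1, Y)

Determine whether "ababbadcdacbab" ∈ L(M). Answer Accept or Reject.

(q_0, ababbadcdacbab, Z) ⊢ (q_1, babbadcdacbab, YZ) ⊢ (q_2, abbadcdacbab, YYZ) ⊢ (q_0, bbadcdacbab, YZ) ⊢ (q_1, bbadcdacbab, BZ)
No transition applies at (q_1, bbadcdacbab, BZ); input not fully consumed.

Reject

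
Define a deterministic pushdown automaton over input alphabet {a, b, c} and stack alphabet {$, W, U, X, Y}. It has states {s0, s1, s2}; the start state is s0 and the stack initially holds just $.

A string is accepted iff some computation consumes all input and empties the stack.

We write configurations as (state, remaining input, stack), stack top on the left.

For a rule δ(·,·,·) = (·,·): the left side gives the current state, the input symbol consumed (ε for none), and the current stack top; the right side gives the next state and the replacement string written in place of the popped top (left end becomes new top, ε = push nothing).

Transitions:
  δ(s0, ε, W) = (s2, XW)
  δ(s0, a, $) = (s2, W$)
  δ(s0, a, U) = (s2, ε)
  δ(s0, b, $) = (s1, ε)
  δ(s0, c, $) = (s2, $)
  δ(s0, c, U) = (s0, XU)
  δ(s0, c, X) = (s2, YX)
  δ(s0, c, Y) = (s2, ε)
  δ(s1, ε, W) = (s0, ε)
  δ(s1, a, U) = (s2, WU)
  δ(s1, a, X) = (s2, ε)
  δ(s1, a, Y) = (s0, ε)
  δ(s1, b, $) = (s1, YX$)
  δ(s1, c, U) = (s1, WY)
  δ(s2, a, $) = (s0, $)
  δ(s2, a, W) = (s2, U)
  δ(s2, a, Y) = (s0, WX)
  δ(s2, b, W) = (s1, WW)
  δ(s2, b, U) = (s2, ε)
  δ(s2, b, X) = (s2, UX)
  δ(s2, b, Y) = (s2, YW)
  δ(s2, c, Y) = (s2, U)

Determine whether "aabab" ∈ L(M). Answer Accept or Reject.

(s0, aabab, $)
  read a, top $: go to s2, push W$ → (s2, abab, W$)
  read a, top W: go to s2, push U → (s2, bab, U$)
  read b, top U: go to s2, push ε → (s2, ab, $)
  read a, top $: go to s0, push $ → (s0, b, $)
  read b, top $: go to s1, push ε → (s1, ε, ε)
All input consumed and the stack is empty.

Accept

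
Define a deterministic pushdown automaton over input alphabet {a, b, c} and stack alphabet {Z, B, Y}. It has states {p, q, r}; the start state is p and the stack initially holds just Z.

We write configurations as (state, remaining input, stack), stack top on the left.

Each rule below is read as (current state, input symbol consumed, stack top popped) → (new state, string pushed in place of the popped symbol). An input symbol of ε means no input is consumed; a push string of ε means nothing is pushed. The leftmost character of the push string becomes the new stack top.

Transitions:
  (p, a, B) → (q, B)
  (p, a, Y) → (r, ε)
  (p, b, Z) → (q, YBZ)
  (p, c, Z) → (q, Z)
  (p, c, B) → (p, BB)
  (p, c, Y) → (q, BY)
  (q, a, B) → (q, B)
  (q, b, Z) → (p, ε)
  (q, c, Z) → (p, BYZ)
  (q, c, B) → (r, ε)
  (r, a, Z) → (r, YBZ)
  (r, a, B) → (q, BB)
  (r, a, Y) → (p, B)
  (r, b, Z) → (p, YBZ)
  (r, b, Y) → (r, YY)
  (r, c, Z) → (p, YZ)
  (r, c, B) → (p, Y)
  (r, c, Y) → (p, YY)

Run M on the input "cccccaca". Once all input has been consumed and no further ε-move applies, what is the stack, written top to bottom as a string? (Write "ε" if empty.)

(p, cccccaca, Z) ⊢ (q, ccccaca, Z) ⊢ (p, cccaca, BYZ) ⊢ (p, ccaca, BBYZ) ⊢ (p, caca, BBBYZ) ⊢ (p, aca, BBBBYZ) ⊢ (q, ca, BBBBYZ) ⊢ (r, a, BBBYZ) ⊢ (q, ε, BBBBYZ)
All input consumed in state q with stack BBBBYZ.

BBBBYZ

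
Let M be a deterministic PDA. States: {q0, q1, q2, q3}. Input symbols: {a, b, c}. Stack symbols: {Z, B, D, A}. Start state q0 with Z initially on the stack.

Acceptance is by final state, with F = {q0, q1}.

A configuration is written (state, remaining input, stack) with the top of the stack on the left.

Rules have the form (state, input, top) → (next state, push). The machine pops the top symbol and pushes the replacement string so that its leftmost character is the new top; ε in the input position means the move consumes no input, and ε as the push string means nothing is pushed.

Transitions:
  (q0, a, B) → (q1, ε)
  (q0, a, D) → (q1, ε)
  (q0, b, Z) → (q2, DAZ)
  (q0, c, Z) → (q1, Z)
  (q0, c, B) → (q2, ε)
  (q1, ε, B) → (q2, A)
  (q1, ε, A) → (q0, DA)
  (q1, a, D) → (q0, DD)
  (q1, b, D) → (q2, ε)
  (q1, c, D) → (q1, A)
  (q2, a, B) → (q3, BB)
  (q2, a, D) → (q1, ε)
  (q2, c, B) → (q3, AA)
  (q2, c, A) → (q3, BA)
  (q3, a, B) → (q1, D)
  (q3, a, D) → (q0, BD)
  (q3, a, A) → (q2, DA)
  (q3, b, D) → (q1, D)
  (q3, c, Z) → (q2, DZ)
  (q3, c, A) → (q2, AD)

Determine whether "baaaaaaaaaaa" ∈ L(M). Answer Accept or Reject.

(q0, baaaaaaaaaaa, Z)
  read b, top Z: go to q2, push DAZ → (q2, aaaaaaaaaaa, DAZ)
  read a, top D: go to q1, push ε → (q1, aaaaaaaaaa, AZ)
  ε-move, top A: go to q0, push DA → (q0, aaaaaaaaaa, DAZ)
  read a, top D: go to q1, push ε → (q1, aaaaaaaaa, AZ)
  ε-move, top A: go to q0, push DA → (q0, aaaaaaaaa, DAZ)
  read a, top D: go to q1, push ε → (q1, aaaaaaaa, AZ)
  ε-move, top A: go to q0, push DA → (q0, aaaaaaaa, DAZ)
  read a, top D: go to q1, push ε → (q1, aaaaaaa, AZ)
  ε-move, top A: go to q0, push DA → (q0, aaaaaaa, DAZ)
  read a, top D: go to q1, push ε → (q1, aaaaaa, AZ)
  ε-move, top A: go to q0, push DA → (q0, aaaaaa, DAZ)
  read a, top D: go to q1, push ε → (q1, aaaaa, AZ)
  ε-move, top A: go to q0, push DA → (q0, aaaaa, DAZ)
  read a, top D: go to q1, push ε → (q1, aaaa, AZ)
  ε-move, top A: go to q0, push DA → (q0, aaaa, DAZ)
  read a, top D: go to q1, push ε → (q1, aaa, AZ)
  ε-move, top A: go to q0, push DA → (q0, aaa, DAZ)
  read a, top D: go to q1, push ε → (q1, aa, AZ)
  ε-move, top A: go to q0, push DA → (q0, aa, DAZ)
  read a, top D: go to q1, push ε → (q1, a, AZ)
  ε-move, top A: go to q0, push DA → (q0, a, DAZ)
  read a, top D: go to q1, push ε → (q1, ε, AZ)
All input consumed; state q1 ∈ F.

Accept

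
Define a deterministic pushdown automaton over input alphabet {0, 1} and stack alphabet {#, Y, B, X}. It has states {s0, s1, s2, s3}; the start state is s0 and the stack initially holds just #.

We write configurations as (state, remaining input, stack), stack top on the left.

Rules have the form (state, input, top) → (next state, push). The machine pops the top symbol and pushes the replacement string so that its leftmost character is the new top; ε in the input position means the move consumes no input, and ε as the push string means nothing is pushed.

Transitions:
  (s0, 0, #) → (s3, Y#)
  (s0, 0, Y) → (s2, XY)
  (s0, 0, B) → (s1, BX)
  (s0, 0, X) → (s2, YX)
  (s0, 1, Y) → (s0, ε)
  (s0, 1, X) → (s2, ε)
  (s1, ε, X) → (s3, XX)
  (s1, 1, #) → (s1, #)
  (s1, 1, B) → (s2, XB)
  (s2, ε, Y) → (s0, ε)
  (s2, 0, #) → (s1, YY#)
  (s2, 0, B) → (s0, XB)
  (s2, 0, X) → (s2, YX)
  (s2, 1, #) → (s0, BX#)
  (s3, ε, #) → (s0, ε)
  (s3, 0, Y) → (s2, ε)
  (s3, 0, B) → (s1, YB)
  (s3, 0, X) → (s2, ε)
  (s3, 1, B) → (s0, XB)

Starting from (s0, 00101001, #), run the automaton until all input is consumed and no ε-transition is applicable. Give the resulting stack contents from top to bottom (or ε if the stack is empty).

BXX#

(s0, 00101001, #)
  read 0, top #: go to s3, push Y# → (s3, 0101001, Y#)
  read 0, top Y: go to s2, push ε → (s2, 101001, #)
  read 1, top #: go to s0, push BX# → (s0, 01001, BX#)
  read 0, top B: go to s1, push BX → (s1, 1001, BXX#)
  read 1, top B: go to s2, push XB → (s2, 001, XBXX#)
  read 0, top X: go to s2, push YX → (s2, 01, YXBXX#)
  ε-move, top Y: go to s0, push ε → (s0, 01, XBXX#)
  read 0, top X: go to s2, push YX → (s2, 1, YXBXX#)
  ε-move, top Y: go to s0, push ε → (s0, 1, XBXX#)
  read 1, top X: go to s2, push ε → (s2, ε, BXX#)
All input consumed in state s2 with stack BXX#.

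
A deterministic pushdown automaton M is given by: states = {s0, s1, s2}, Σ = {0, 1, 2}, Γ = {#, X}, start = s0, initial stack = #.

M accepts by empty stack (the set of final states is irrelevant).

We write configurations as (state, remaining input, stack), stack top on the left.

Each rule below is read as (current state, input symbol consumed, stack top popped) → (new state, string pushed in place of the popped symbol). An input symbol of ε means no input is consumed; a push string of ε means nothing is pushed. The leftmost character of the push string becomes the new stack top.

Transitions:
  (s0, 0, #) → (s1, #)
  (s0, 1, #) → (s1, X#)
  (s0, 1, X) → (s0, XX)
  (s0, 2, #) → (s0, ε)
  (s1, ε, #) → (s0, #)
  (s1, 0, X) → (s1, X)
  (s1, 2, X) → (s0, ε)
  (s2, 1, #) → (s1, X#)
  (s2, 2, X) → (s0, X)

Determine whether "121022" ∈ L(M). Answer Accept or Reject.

(s0, 121022, #)
  read 1, top #: go to s1, push X# → (s1, 21022, X#)
  read 2, top X: go to s0, push ε → (s0, 1022, #)
  read 1, top #: go to s1, push X# → (s1, 022, X#)
  read 0, top X: go to s1, push X → (s1, 22, X#)
  read 2, top X: go to s0, push ε → (s0, 2, #)
  read 2, top #: go to s0, push ε → (s0, ε, ε)
All input consumed and the stack is empty.

Accept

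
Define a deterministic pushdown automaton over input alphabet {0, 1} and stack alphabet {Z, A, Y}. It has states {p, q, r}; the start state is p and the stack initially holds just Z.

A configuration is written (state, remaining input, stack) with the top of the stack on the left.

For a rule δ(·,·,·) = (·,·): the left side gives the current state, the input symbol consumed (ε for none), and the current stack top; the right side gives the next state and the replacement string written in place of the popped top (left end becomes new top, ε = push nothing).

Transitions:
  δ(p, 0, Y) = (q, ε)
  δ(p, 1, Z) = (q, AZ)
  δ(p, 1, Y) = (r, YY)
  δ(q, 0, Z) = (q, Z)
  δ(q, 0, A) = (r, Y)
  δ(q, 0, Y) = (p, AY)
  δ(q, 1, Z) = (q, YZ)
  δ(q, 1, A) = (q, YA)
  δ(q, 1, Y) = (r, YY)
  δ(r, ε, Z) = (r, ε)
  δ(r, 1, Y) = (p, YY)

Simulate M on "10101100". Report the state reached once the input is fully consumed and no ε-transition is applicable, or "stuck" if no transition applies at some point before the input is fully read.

p

(p, 10101100, Z)
  read 1, top Z: go to q, push AZ → (q, 0101100, AZ)
  read 0, top A: go to r, push Y → (r, 101100, YZ)
  read 1, top Y: go to p, push YY → (p, 01100, YYZ)
  read 0, top Y: go to q, push ε → (q, 1100, YZ)
  read 1, top Y: go to r, push YY → (r, 100, YYZ)
  read 1, top Y: go to p, push YY → (p, 00, YYYZ)
  read 0, top Y: go to q, push ε → (q, 0, YYZ)
  read 0, top Y: go to p, push AY → (p, ε, AYYZ)
All input consumed; M is in state p.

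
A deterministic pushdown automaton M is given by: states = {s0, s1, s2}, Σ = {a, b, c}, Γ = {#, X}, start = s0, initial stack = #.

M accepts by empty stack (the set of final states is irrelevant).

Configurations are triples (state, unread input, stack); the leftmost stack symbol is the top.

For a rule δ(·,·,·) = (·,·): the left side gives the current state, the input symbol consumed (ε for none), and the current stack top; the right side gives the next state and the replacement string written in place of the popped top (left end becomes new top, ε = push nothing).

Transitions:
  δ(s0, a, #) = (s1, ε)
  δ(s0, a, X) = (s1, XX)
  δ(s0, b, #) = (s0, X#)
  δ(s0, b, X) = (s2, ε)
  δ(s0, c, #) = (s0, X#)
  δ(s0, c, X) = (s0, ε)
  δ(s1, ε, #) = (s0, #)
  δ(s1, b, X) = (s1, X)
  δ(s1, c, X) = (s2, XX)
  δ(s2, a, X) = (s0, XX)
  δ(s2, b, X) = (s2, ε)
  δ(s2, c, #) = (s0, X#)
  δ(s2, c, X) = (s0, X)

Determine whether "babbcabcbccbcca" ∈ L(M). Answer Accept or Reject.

(s0, babbcabcbccbcca, #) ⊢ (s0, abbcabcbccbcca, X#) ⊢ (s1, bbcabcbccbcca, XX#) ⊢ (s1, bcabcbccbcca, XX#) ⊢ (s1, cabcbccbcca, XX#) ⊢ (s2, abcbccbcca, XXX#) ⊢ (s0, bcbccbcca, XXXX#) ⊢ (s2, cbccbcca, XXX#) ⊢ (s0, bccbcca, XXX#) ⊢ (s2, ccbcca, XX#) ⊢ (s0, cbcca, XX#) ⊢ (s0, bcca, X#) ⊢ (s2, cca, #) ⊢ (s0, ca, X#) ⊢ (s0, a, #) ⊢ (s1, ε, ε)
All input consumed and the stack is empty.

Accept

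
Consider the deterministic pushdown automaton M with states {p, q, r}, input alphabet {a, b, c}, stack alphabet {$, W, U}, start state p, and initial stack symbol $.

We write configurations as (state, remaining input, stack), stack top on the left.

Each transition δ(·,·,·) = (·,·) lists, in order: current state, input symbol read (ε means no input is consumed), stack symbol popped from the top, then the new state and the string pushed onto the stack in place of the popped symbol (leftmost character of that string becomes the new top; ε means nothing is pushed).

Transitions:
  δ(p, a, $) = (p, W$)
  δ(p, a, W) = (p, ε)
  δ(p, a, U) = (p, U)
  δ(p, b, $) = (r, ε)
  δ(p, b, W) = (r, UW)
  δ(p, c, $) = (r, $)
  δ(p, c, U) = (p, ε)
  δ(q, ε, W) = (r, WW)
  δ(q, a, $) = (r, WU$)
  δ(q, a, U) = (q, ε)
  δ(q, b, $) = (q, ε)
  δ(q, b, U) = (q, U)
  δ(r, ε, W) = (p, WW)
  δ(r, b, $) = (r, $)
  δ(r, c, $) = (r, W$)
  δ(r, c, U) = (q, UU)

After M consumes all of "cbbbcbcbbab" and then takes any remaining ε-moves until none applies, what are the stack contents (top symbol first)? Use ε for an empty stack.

UWW$

(p, cbbbcbcbbab, $)
  read c, top $: go to r, push $ → (r, bbbcbcbbab, $)
  read b, top $: go to r, push $ → (r, bbcbcbbab, $)
  read b, top $: go to r, push $ → (r, bcbcbbab, $)
  read b, top $: go to r, push $ → (r, cbcbbab, $)
  read c, top $: go to r, push W$ → (r, bcbbab, W$)
  ε-move, top W: go to p, push WW → (p, bcbbab, WW$)
  read b, top W: go to r, push UW → (r, cbbab, UWW$)
  read c, top U: go to q, push UU → (q, bbab, UUWW$)
  read b, top U: go to q, push U → (q, bab, UUWW$)
  read b, top U: go to q, push U → (q, ab, UUWW$)
  read a, top U: go to q, push ε → (q, b, UWW$)
  read b, top U: go to q, push U → (q, ε, UWW$)
All input consumed in state q with stack UWW$.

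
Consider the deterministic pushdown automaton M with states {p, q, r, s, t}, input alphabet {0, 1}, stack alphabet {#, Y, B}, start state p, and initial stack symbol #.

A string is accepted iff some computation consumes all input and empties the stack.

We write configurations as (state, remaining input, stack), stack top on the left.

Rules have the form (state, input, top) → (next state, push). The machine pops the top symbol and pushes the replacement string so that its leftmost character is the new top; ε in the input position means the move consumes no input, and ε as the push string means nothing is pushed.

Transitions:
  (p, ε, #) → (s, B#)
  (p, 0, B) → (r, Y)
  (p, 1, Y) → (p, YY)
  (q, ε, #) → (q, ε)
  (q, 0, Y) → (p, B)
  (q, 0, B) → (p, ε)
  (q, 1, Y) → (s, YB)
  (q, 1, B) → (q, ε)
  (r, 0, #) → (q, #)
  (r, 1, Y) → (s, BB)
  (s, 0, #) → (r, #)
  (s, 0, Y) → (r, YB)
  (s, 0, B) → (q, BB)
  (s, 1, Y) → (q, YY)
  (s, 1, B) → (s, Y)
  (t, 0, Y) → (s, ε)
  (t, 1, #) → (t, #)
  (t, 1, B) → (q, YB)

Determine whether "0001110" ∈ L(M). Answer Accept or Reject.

(p, 0001110, #)
  ε-move, top #: go to s, push B# → (s, 0001110, B#)
  read 0, top B: go to q, push BB → (q, 001110, BB#)
  read 0, top B: go to p, push ε → (p, 01110, B#)
  read 0, top B: go to r, push Y → (r, 1110, Y#)
  read 1, top Y: go to s, push BB → (s, 110, BB#)
  read 1, top B: go to s, push Y → (s, 10, YB#)
  read 1, top Y: go to q, push YY → (q, 0, YYB#)
  read 0, top Y: go to p, push B → (p, ε, BYB#)
All input consumed; stack is BYB#, not empty, and no further ε-move applies.

Reject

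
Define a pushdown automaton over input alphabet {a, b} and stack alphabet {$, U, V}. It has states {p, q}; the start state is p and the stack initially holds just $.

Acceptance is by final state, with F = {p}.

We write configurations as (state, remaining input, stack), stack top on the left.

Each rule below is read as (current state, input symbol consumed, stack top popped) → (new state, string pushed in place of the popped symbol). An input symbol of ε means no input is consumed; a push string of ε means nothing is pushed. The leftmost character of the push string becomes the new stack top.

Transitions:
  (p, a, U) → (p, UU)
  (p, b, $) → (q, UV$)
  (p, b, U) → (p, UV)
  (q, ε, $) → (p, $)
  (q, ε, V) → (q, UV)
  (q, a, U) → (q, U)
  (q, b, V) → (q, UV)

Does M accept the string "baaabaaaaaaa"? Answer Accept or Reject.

No computation consumes all input and reaches a final state.

Reject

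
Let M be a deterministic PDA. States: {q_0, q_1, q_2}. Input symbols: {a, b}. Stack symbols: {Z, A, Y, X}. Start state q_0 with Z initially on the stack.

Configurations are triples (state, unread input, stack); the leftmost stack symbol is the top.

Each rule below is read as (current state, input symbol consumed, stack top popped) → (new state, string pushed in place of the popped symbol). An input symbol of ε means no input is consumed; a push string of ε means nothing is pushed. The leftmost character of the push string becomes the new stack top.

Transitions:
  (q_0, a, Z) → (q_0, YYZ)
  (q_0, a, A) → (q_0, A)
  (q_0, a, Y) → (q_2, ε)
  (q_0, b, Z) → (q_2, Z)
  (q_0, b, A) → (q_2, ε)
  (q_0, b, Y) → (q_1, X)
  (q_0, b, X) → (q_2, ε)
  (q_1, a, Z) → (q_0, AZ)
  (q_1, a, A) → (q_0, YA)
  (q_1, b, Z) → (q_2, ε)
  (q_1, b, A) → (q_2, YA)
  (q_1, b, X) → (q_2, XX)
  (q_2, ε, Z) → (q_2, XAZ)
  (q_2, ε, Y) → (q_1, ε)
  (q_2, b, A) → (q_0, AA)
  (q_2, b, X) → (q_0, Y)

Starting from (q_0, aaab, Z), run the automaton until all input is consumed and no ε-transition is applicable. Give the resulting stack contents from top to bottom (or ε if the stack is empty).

(q_0, aaab, Z) ⊢ (q_0, aab, YYZ) ⊢ (q_2, ab, YZ) ⊢ (q_1, ab, Z) ⊢ (q_0, b, AZ) ⊢ (q_2, ε, Z) ⊢ (q_2, ε, XAZ)
All input consumed in state q_2 with stack XAZ.

XAZ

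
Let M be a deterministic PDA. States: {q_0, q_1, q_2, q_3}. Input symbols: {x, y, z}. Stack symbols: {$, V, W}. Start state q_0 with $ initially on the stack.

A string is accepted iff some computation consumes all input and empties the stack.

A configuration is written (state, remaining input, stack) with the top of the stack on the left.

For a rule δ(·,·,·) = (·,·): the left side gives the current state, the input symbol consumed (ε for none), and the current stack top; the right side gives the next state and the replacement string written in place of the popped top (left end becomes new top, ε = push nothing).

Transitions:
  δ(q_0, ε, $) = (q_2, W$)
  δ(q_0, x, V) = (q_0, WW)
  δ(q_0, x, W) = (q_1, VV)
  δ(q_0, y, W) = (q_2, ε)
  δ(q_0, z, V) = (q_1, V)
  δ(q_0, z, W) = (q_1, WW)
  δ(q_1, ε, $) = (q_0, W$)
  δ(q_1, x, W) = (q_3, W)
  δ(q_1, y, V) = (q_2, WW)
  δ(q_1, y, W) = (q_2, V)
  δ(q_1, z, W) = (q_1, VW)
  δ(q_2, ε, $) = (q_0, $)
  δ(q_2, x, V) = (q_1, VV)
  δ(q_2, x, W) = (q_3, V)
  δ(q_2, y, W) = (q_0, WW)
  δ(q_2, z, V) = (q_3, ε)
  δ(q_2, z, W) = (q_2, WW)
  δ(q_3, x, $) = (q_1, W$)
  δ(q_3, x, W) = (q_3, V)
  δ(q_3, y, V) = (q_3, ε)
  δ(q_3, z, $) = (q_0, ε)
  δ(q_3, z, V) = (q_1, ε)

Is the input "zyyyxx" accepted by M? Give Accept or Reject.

(q_0, zyyyxx, $) ⊢ (q_2, zyyyxx, W$) ⊢ (q_2, yyyxx, WW$) ⊢ (q_0, yyxx, WWW$) ⊢ (q_2, yxx, WW$) ⊢ (q_0, xx, WWW$) ⊢ (q_1, x, VVWW$)
No transition applies at (q_1, x, VVWW$); input not fully consumed.

Reject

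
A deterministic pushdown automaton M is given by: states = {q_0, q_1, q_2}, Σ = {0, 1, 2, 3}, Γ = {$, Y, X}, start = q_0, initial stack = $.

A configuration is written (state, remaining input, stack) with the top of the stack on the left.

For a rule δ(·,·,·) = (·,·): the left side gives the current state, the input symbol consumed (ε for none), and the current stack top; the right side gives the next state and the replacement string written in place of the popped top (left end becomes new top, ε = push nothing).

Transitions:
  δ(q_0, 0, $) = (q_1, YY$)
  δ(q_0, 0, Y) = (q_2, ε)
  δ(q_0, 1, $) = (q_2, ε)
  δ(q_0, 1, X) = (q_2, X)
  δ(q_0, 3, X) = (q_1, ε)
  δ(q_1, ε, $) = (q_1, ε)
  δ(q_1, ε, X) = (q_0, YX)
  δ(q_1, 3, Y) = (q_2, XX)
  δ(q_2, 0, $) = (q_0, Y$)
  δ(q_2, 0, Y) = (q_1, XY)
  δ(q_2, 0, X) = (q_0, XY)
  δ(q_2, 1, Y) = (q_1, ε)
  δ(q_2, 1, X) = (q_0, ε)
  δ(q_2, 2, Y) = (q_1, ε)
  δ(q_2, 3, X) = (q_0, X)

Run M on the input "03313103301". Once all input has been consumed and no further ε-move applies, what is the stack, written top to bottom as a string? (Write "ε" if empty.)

(q_0, 03313103301, $)
  read 0, top $: go to q_1, push YY$ → (q_1, 3313103301, YY$)
  read 3, top Y: go to q_2, push XX → (q_2, 313103301, XXY$)
  read 3, top X: go to q_0, push X → (q_0, 13103301, XXY$)
  read 1, top X: go to q_2, push X → (q_2, 3103301, XXY$)
  read 3, top X: go to q_0, push X → (q_0, 103301, XXY$)
  read 1, top X: go to q_2, push X → (q_2, 03301, XXY$)
  read 0, top X: go to q_0, push XY → (q_0, 3301, XYXY$)
  read 3, top X: go to q_1, push ε → (q_1, 301, YXY$)
  read 3, top Y: go to q_2, push XX → (q_2, 01, XXXY$)
  read 0, top X: go to q_0, push XY → (q_0, 1, XYXXY$)
  read 1, top X: go to q_2, push X → (q_2, ε, XYXXY$)
All input consumed in state q_2 with stack XYXXY$.

XYXXY$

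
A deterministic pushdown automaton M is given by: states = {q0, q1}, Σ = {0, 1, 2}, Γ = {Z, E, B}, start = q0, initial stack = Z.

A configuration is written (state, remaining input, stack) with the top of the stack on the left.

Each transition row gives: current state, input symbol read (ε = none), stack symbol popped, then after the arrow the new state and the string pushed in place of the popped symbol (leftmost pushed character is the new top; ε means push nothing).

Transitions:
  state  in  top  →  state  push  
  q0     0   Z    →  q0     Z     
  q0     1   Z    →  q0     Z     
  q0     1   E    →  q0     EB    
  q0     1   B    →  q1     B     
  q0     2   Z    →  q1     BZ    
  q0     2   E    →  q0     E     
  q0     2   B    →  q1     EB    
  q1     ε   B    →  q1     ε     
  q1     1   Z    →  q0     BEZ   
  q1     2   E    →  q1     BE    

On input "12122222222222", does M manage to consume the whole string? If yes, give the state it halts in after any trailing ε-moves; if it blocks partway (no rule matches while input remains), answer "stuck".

q1

(q0, 12122222222222, Z)
  read 1, top Z: go to q0, push Z → (q0, 2122222222222, Z)
  read 2, top Z: go to q1, push BZ → (q1, 122222222222, BZ)
  ε-move, top B: go to q1, push ε → (q1, 122222222222, Z)
  read 1, top Z: go to q0, push BEZ → (q0, 22222222222, BEZ)
  read 2, top B: go to q1, push EB → (q1, 2222222222, EBEZ)
  read 2, top E: go to q1, push BE → (q1, 222222222, BEBEZ)
  ε-move, top B: go to q1, push ε → (q1, 222222222, EBEZ)
  read 2, top E: go to q1, push BE → (q1, 22222222, BEBEZ)
  ε-move, top B: go to q1, push ε → (q1, 22222222, EBEZ)
  read 2, top E: go to q1, push BE → (q1, 2222222, BEBEZ)
  ε-move, top B: go to q1, push ε → (q1, 2222222, EBEZ)
  read 2, top E: go to q1, push BE → (q1, 222222, BEBEZ)
  ε-move, top B: go to q1, push ε → (q1, 222222, EBEZ)
  read 2, top E: go to q1, push BE → (q1, 22222, BEBEZ)
  ε-move, top B: go to q1, push ε → (q1, 22222, EBEZ)
  read 2, top E: go to q1, push BE → (q1, 2222, BEBEZ)
  ε-move, top B: go to q1, push ε → (q1, 2222, EBEZ)
  read 2, top E: go to q1, push BE → (q1, 222, BEBEZ)
  ε-move, top B: go to q1, push ε → (q1, 222, EBEZ)
  read 2, top E: go to q1, push BE → (q1, 22, BEBEZ)
  ε-move, top B: go to q1, push ε → (q1, 22, EBEZ)
  read 2, top E: go to q1, push BE → (q1, 2, BEBEZ)
  ε-move, top B: go to q1, push ε → (q1, 2, EBEZ)
  read 2, top E: go to q1, push BE → (q1, ε, BEBEZ)
  ε-move, top B: go to q1, push ε → (q1, ε, EBEZ)
All input consumed; M is in state q1.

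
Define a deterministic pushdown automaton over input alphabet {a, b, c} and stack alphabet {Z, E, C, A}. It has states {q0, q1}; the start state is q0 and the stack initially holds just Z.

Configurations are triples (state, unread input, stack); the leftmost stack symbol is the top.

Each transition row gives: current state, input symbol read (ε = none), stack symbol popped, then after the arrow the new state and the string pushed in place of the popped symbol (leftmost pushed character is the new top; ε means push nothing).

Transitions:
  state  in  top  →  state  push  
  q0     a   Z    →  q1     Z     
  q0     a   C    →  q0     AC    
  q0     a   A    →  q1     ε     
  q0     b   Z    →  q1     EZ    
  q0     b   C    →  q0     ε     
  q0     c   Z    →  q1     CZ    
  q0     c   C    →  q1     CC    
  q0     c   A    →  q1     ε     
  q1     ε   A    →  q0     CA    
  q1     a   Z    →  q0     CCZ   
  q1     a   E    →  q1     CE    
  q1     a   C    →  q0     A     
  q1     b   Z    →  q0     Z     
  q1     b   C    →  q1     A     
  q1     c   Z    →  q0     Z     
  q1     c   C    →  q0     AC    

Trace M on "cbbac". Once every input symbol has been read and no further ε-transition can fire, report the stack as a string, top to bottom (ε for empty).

Z

(q0, cbbac, Z) ⊢ (q1, bbac, CZ) ⊢ (q1, bac, AZ) ⊢ (q0, bac, CAZ) ⊢ (q0, ac, AZ) ⊢ (q1, c, Z) ⊢ (q0, ε, Z)
All input consumed in state q0 with stack Z.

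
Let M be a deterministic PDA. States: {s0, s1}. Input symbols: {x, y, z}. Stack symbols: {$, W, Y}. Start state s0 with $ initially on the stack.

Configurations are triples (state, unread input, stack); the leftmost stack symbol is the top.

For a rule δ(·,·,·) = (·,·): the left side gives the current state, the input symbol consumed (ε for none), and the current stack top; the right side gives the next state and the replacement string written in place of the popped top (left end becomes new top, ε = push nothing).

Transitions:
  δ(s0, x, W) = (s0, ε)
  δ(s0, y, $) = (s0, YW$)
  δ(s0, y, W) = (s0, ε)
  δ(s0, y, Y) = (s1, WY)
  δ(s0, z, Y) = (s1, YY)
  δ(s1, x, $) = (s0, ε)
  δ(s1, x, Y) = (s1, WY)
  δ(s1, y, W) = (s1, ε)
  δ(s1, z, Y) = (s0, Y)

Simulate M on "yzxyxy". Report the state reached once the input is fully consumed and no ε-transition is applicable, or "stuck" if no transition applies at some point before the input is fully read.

(s0, yzxyxy, $)
  read y, top $: go to s0, push YW$ → (s0, zxyxy, YW$)
  read z, top Y: go to s1, push YY → (s1, xyxy, YYW$)
  read x, top Y: go to s1, push WY → (s1, yxy, WYYW$)
  read y, top W: go to s1, push ε → (s1, xy, YYW$)
  read x, top Y: go to s1, push WY → (s1, y, WYYW$)
  read y, top W: go to s1, push ε → (s1, ε, YYW$)
All input consumed; M is in state s1.

s1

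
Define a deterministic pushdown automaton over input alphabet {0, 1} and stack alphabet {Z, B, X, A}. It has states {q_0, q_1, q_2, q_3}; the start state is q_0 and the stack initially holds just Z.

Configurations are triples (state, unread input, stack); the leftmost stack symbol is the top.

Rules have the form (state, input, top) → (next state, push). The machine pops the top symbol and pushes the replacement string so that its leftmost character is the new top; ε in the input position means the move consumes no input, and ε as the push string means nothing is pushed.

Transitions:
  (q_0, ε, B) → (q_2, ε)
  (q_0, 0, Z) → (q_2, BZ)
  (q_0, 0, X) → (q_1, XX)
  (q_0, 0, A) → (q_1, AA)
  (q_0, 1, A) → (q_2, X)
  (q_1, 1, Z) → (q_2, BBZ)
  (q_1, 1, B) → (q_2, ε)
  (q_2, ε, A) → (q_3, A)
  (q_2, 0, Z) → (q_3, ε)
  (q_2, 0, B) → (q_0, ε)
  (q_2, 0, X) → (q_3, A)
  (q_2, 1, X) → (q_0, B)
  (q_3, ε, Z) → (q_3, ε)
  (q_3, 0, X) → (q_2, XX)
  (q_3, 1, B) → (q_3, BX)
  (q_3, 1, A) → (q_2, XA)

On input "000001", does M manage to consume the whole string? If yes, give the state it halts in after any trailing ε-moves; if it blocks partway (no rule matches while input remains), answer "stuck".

stuck

(q_0, 000001, Z)
  read 0, top Z: go to q_2, push BZ → (q_2, 00001, BZ)
  read 0, top B: go to q_0, push ε → (q_0, 0001, Z)
  read 0, top Z: go to q_2, push BZ → (q_2, 001, BZ)
  read 0, top B: go to q_0, push ε → (q_0, 01, Z)
  read 0, top Z: go to q_2, push BZ → (q_2, 1, BZ)
No transition for (q_2, 1, top B); M blocks with input 1 remaining.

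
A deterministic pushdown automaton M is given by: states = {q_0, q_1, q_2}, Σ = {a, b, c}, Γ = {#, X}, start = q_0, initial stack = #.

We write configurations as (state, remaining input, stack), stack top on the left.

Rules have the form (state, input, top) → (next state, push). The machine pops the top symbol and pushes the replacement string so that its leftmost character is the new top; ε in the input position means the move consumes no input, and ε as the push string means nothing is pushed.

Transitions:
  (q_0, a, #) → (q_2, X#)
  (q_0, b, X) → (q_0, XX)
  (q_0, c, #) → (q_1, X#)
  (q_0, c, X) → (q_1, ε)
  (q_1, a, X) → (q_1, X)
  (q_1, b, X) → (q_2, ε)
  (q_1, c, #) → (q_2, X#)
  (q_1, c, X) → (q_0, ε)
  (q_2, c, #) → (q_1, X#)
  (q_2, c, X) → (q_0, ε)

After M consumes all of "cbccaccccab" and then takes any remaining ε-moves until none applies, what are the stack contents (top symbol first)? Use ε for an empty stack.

(q_0, cbccaccccab, #)
  read c, top #: go to q_1, push X# → (q_1, bccaccccab, X#)
  read b, top X: go to q_2, push ε → (q_2, ccaccccab, #)
  read c, top #: go to q_1, push X# → (q_1, caccccab, X#)
  read c, top X: go to q_0, push ε → (q_0, accccab, #)
  read a, top #: go to q_2, push X# → (q_2, ccccab, X#)
  read c, top X: go to q_0, push ε → (q_0, cccab, #)
  read c, top #: go to q_1, push X# → (q_1, ccab, X#)
  read c, top X: go to q_0, push ε → (q_0, cab, #)
  read c, top #: go to q_1, push X# → (q_1, ab, X#)
  read a, top X: go to q_1, push X → (q_1, b, X#)
  read b, top X: go to q_2, push ε → (q_2, ε, #)
All input consumed in state q_2 with stack #.

#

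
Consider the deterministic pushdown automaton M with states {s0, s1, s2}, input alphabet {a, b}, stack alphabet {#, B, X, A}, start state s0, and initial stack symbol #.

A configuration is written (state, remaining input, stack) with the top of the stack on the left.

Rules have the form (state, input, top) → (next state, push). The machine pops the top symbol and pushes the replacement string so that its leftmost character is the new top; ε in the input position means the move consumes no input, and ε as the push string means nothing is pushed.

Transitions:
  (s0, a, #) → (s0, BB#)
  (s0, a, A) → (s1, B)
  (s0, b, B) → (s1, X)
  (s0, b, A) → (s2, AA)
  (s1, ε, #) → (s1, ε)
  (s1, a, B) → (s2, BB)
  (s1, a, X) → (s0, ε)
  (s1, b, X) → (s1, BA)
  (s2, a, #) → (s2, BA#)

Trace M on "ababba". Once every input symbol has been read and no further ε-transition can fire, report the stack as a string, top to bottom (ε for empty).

(s0, ababba, #)
  read a, top #: go to s0, push BB# → (s0, babba, BB#)
  read b, top B: go to s1, push X → (s1, abba, XB#)
  read a, top X: go to s0, push ε → (s0, bba, B#)
  read b, top B: go to s1, push X → (s1, ba, X#)
  read b, top X: go to s1, push BA → (s1, a, BA#)
  read a, top B: go to s2, push BB → (s2, ε, BBA#)
All input consumed in state s2 with stack BBA#.

BBA#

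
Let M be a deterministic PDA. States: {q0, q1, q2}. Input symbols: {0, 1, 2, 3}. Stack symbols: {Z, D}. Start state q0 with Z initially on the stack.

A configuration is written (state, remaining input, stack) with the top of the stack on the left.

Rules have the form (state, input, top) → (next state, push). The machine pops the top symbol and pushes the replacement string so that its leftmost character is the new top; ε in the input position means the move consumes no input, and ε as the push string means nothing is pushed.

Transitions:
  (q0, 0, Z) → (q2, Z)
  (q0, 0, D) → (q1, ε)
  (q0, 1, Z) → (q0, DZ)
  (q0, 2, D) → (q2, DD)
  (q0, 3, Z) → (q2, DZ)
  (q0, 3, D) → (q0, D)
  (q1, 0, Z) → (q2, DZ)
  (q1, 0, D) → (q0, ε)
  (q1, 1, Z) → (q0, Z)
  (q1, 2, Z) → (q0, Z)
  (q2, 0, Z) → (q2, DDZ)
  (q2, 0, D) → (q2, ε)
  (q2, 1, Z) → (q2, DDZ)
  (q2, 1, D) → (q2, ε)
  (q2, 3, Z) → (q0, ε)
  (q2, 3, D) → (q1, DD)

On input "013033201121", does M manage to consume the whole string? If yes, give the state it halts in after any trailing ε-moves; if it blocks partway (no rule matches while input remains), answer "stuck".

(q0, 013033201121, Z) ⊢ (q2, 13033201121, Z) ⊢ (q2, 3033201121, DDZ) ⊢ (q1, 033201121, DDDZ) ⊢ (q0, 33201121, DDZ) ⊢ (q0, 3201121, DDZ) ⊢ (q0, 201121, DDZ) ⊢ (q2, 01121, DDDZ) ⊢ (q2, 1121, DDZ) ⊢ (q2, 121, DZ) ⊢ (q2, 21, Z)
No transition for (q2, 2, top Z); M blocks with input 21 remaining.

stuck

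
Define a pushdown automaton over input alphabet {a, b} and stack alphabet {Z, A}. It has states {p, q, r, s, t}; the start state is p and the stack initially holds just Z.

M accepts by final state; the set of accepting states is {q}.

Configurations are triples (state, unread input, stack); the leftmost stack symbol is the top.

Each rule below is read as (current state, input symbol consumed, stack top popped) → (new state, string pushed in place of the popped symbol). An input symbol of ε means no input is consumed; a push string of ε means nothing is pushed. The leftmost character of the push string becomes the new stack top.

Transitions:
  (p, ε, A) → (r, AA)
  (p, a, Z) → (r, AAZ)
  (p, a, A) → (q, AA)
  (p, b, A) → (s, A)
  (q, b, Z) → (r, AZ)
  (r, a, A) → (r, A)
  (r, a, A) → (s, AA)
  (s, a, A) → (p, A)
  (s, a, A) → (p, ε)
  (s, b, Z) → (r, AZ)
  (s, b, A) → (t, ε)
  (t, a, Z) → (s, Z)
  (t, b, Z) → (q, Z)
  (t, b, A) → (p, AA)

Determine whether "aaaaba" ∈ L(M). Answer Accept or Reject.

Reject

No computation consumes all input and reaches a final state.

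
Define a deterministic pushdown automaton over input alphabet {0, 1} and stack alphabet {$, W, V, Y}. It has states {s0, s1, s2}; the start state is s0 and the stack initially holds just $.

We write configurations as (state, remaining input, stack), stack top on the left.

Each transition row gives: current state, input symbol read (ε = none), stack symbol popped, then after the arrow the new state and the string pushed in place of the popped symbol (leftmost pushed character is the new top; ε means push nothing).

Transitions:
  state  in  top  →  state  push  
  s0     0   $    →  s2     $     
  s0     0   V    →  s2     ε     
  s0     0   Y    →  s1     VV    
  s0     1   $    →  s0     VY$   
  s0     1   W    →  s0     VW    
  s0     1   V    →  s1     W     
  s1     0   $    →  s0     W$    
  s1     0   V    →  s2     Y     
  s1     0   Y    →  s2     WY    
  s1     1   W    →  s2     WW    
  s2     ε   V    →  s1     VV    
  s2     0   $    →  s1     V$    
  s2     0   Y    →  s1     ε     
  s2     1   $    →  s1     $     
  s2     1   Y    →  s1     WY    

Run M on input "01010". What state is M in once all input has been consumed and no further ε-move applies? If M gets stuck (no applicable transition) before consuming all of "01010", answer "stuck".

(s0, 01010, $)
  read 0, top $: go to s2, push $ → (s2, 1010, $)
  read 1, top $: go to s1, push $ → (s1, 010, $)
  read 0, top $: go to s0, push W$ → (s0, 10, W$)
  read 1, top W: go to s0, push VW → (s0, 0, VW$)
  read 0, top V: go to s2, push ε → (s2, ε, W$)
All input consumed; M is in state s2.

s2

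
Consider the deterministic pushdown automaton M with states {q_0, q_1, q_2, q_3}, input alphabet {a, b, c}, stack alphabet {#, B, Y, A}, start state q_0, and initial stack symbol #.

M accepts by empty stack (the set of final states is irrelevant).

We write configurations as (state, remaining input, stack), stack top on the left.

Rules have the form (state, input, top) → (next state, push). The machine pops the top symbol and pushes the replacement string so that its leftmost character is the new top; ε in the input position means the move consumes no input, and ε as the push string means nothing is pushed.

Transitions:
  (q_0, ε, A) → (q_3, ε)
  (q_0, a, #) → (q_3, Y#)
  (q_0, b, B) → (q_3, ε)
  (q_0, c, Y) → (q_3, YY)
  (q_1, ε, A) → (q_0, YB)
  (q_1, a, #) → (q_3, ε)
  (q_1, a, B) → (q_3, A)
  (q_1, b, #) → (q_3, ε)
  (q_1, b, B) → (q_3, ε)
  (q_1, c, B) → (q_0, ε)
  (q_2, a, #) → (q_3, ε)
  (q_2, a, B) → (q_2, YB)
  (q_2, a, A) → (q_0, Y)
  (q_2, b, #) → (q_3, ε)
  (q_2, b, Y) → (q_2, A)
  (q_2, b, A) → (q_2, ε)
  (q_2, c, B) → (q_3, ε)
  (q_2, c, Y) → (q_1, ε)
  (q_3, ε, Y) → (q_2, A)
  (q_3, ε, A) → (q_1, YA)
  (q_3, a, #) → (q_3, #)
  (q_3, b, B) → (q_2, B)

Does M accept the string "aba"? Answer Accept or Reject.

Accept

(q_0, aba, #)
  read a, top #: go to q_3, push Y# → (q_3, ba, Y#)
  ε-move, top Y: go to q_2, push A → (q_2, ba, A#)
  read b, top A: go to q_2, push ε → (q_2, a, #)
  read a, top #: go to q_3, push ε → (q_3, ε, ε)
All input consumed and the stack is empty.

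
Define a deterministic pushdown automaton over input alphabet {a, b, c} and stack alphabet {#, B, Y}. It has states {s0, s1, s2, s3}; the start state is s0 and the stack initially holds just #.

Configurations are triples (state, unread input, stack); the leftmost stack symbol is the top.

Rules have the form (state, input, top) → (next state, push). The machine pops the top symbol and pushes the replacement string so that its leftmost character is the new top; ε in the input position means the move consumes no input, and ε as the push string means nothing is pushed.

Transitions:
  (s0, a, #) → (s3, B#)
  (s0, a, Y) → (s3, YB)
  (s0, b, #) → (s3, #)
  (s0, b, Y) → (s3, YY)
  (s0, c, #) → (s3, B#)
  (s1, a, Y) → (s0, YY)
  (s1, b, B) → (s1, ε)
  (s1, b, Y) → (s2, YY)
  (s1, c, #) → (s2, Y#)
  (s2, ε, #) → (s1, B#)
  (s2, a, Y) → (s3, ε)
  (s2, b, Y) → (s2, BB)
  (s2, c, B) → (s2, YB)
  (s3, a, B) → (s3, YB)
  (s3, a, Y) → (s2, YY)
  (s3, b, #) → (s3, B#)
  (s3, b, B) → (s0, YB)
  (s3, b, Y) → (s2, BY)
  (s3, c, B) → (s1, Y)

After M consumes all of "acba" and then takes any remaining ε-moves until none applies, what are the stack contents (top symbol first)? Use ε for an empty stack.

Y#

(s0, acba, #)
  read a, top #: go to s3, push B# → (s3, cba, B#)
  read c, top B: go to s1, push Y → (s1, ba, Y#)
  read b, top Y: go to s2, push YY → (s2, a, YY#)
  read a, top Y: go to s3, push ε → (s3, ε, Y#)
All input consumed in state s3 with stack Y#.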